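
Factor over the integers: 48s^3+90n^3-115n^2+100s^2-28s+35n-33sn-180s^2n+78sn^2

Group: 4s(12s^2-30sn+25s-18n^2+23n-7) - 5n(12s^2-30sn+25s-18n^2+23n-7); both groups contain (12s^2-30sn+25s-18n^2+23n-7), so (4s-5n) is a factor with cofactor 12s^2-30sn+25s-18n^2+23n-7.
The cofactor groups again: 12s^2-30sn+25s-18n^2+23n-7 = 3s(4s+2n-1) + (-9n+7)(4s+2n-1); both groups contain (4s+2n-1), giving (3s-9n+7)(4s+2n-1).

(4s-5n)(3s-9n+7)(4s+2n-1)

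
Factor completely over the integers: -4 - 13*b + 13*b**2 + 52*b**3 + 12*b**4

By the rational root theorem, b = -1/3 is a root, so (3*b + 1) divides it; the quotient is 4*b**3 + 16*b**2 - b - 4.
Then b = -1/2 is a root, giving the factor (2*b + 1) and quotient 2*b**2 + 7*b - 4.
The remaining quadratic factors as (2*b - 1)(b + 4).

(2*b + 1)*(2*b - 1)*(3*b + 1)*(b + 4)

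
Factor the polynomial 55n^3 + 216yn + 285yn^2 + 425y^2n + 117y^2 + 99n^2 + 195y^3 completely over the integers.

Group: y(195y^2 + 230yn + 117y + 55n^2 + 99n) + n(195y^2 + 230yn + 117y + 55n^2 + 99n); both groups contain (195y^2 + 230yn + 117y + 55n^2 + 99n), so (y + n) is a factor with cofactor 195y^2 + 230yn + 117y + 55n^2 + 99n.
The cofactor groups again: 195y^2 + 230yn + 117y + 55n^2 + 99n = 13y(15y + 5n + 9) + 11n(15y + 5n + 9); both groups contain (15y + 5n + 9), giving (13y + 11n)(15y + 5n + 9).

(13y + 11n)(15y + 5n + 9)(y + n)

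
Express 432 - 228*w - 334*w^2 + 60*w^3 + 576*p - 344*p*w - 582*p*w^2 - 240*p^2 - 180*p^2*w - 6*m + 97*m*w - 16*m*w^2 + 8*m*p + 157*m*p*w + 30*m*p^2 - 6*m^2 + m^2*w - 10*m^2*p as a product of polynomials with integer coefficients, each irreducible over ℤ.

Group: m*(-10*m*p + m*w - 6*m + 30*p^2 + 97*p*w - 72*p - 10*w^2 + 69*w - 54) + (-6*w - 8)*(-10*m*p + m*w - 6*m + 30*p^2 + 97*p*w - 72*p - 10*w^2 + 69*w - 54); both groups contain (-10*m*p + m*w - 6*m + 30*p^2 + 97*p*w - 72*p - 10*w^2 + 69*w - 54), so (m - 6*w - 8) is a factor with cofactor -10*m*p + m*w - 6*m + 30*p^2 + 97*p*w - 72*p - 10*w^2 + 69*w - 54.
The cofactor groups again: -10*m*p + m*w - 6*m + 30*p^2 + 97*p*w - 72*p - 10*w^2 + 69*w - 54 = -10*p*(m - 3*p - 10*w + 9) + (w - 6)*(m - 3*p - 10*w + 9); both groups contain (m - 3*p - 10*w + 9), giving -(10*p - w + 6)*(m - 3*p - 10*w + 9).

-(10*p - w + 6)*(m - 3*p - 10*w + 9)*(m - 6*w - 8)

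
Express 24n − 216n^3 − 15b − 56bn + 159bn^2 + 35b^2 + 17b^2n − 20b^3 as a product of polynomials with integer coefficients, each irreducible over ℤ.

−(4b − 9n − 3)(5b − 8n)(b + 3n − 1)

Group: 4b(−5b^2 − 7bn + 5b + 24n^2 − 8n) + (−9n − 3)(−5b^2 − 7bn + 5b + 24n^2 − 8n); both groups contain (−5b^2 − 7bn + 5b + 24n^2 − 8n), so (4b − 9n − 3) is a factor with cofactor −5b^2 − 7bn + 5b + 24n^2 − 8n.
The cofactor groups again: −5b^2 − 7bn + 5b + 24n^2 − 8n = −b(5b − 8n) + (−3n + 1)(5b − 8n); both groups contain (5b − 8n), giving −(b + 3n − 1)(5b − 8n).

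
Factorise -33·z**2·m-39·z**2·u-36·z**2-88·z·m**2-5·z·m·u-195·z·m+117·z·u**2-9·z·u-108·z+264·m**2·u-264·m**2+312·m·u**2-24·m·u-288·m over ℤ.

Group: 3·z·(-11·z·m-13·z·u-12·z+33·m·u-33·m+39·u**2-3·u-36) + 8·m·(-11·z·m-13·z·u-12·z+33·m·u-33·m+39·u**2-3·u-36); both groups contain (-11·z·m-13·z·u-12·z+33·m·u-33·m+39·u**2-3·u-36), so (3·z+8·m) is a factor with cofactor -11·z·m-13·z·u-12·z+33·m·u-33·m+39·u**2-3·u-36.
The cofactor groups again: -11·z·m-13·z·u-12·z+33·m·u-33·m+39·u**2-3·u-36 = -z·(11·m+13·u+12) + (3·u-3)·(11·m+13·u+12); both groups contain (11·m+13·u+12), giving -(z-3·u+3)·(11·m+13·u+12).

-(z-3·u+3)·(11·m+13·u+12)·(3·z+8·m)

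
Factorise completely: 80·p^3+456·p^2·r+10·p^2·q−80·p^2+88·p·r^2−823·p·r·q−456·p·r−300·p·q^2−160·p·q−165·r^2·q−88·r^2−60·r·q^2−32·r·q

Group: 8·p·(10·p^2+57·p·r+20·p·q+11·r^2+4·r·q) + (−15·q−8)·(10·p^2+57·p·r+20·p·q+11·r^2+4·r·q); both groups contain (10·p^2+57·p·r+20·p·q+11·r^2+4·r·q), so (8·p−15·q−8) is a factor with cofactor 10·p^2+57·p·r+20·p·q+11·r^2+4·r·q.
The cofactor groups again: 10·p^2+57·p·r+20·p·q+11·r^2+4·r·q = 2·p·(5·p+r) + (11·r+4·q)·(5·p+r); both groups contain (5·p+r), giving (2·p+11·r+4·q)·(5·p+r).

(2·p+11·r+4·q)·(5·p+r)·(8·p−15·q−8)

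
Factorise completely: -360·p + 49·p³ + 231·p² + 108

(7·p - 3)·(7·p - 6)·(p + 6)

Testing divisors of the constant over divisors of the leading coefficient, p = 3/7 is a root, so (7·p - 3) is a factor; dividing leaves 7·p² + 36·p - 36.
The remaining quadratic factors as (7·p - 6)(p + 6).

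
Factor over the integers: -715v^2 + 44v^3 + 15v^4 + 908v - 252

(3v - 14)(5v - 2)(v + 9)(v - 1)

Testing divisors of the constant over divisors of the leading coefficient, v = 14/3 is a root, so (3v - 14) is a factor; dividing leaves 5v^3 + 38v^2 - 61v + 18.
Next, v = 2/5 is a root, so (5v - 2) divides it; the quotient is v^2 + 8v - 9.
The remaining quadratic factors as (v + 9)(v - 1).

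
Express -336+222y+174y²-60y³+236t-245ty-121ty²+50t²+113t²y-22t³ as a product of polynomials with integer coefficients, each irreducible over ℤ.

Group: t(-22t²+47ty+116t+20y²-38y-112) + (-3y+3)(-22t²+47ty+116t+20y²-38y-112); both groups contain (-22t²+47ty+116t+20y²-38y-112), so (t-3y+3) is a factor with cofactor -22t²+47ty+116t+20y²-38y-112.
The cofactor groups again: -22t²+47ty+116t+20y²-38y-112 = -2t(11t+4y-14) + (5y+8)(11t+4y-14); both groups contain (11t+4y-14), giving -(2t-5y-8)(11t+4y-14).

-(11t+4y-14)(2t-5y-8)(t-3y+3)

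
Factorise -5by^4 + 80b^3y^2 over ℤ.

5by^2(4b + y)(4b - y)

Pull out the common factor 5by^2; 16b^2 - y^2 is a difference of squares.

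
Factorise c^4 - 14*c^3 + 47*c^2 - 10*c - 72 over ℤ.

(c + 1)*(c - 2)*(c - 4)*(c - 9)

Trying the rational-root candidates, c = 4 is a root, so (c - 4) is a factor; dividing leaves c^3 - 10*c^2 + 7*c + 18.
Next, c = 9 is a root, so (c - 9) is a factor; dividing leaves c^2 - c - 2.
The remaining quadratic factors as (c - 2)(c + 1).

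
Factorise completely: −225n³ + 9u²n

9n(u − 5n)(u + 5n)

Factor out 9n, leaving u² − 25n², which is a difference of two squares.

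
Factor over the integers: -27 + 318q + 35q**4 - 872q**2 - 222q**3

(5q - 1)(7q - 1)(q + 3)(q - 9)

Trying the rational-root candidates, q = 1/7 is a root, so (7q - 1) is a factor; dividing leaves 5q**3 - 31q**2 - 129q + 27.
Then q = -3 is a root, giving the factor (q + 3) and quotient 5q**2 - 46q + 9.
The remaining quadratic factors as (q - 9)(5q - 1).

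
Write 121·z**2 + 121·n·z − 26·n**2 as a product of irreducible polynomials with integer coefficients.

−(13·n + 11·z)·(2·n − 11·z)

Group: −2·n·(13·n + 11·z) + 11·z·(13·n + 11·z); both groups contain (13·n + 11·z).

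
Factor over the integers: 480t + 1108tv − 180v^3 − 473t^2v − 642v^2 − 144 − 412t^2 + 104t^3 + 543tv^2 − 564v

(13t − 12v − 6)(8t − 5v − 12)(t − 3v − 2)

Group: t(104t^2 − 161tv − 204t + 60v^2 + 174v + 72) + (−3v − 2)(104t^2 − 161tv − 204t + 60v^2 + 174v + 72); both groups contain (104t^2 − 161tv − 204t + 60v^2 + 174v + 72), so (t − 3v − 2) is a factor with cofactor 104t^2 − 161tv − 204t + 60v^2 + 174v + 72.
The cofactor groups again: 104t^2 − 161tv − 204t + 60v^2 + 174v + 72 = 8t(13t − 12v − 6) + (−5v − 12)(13t − 12v − 6); both groups contain (13t − 12v − 6), giving (8t − 5v − 12)(13t − 12v − 6).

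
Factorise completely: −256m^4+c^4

(c+4m)(c−4m)(c^2+16m^2)

(c)⁴ − (4m)⁴ = ((c)² − (4m)²)((c)² + (4m)²); the first factor splits again, the second (c^2+16m^2) is irreducible.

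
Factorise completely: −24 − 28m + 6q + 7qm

(7m + 6)(q − 4)

Group as (7qm + 6q) + (−28m − 24) = q(7m + 6) − 4(7m + 6).
Both groups share the factor (7m + 6).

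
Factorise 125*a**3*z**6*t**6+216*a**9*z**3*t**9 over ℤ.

Pull out the common factor a**3*z**3*t**6, leaving 216*a**6*t**3+125*z**3.
Recognize a sum of cubes with the parts 6*a**2*t and 5*z.

a**3*t**6*z**3*(6*a**2*t+5*z)*(36*a**4*t**2-30*a**2*z*t+25*z**2)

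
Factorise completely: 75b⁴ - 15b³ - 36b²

Pull out the common factor 3b², then factor the remaining trinomial.

3b²(5b + 3)(5b - 4)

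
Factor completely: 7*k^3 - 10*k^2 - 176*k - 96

Trying the rational-root candidates, k = 6 is a root, giving the factor (k - 6) and quotient 7*k^2 + 32*k + 16.
The remaining quadratic factors as (k + 4)(7*k + 4).

(7*k + 4)*(k + 4)*(k - 6)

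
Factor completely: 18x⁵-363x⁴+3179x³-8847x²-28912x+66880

(3x+8)(6x-11)(x-8)(x²-13x+95)

Among the possible rational roots, x = -8/3 is a root, giving the factor (3x+8) and quotient 6x⁴-137x³+1425x²-6749x+8360.
Continuing, x = 11/6 is a root, giving the factor (6x-11) and quotient x³-21x²+199x-760.
Continuing, x = 8 is a root, giving the factor (x-8) and quotient x²-13x+95.
The quadratic x²-13x+95 has discriminant -211 < 0 and is irreducible over ℤ.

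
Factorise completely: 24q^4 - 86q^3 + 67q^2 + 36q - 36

Testing divisors of the constant over divisors of the leading coefficient, q = 3/2 is a root, so (2q - 3) is a factor; dividing leaves 12q^3 - 25q^2 - 4q + 12.
Next, q = 3/4 is a root, so (4q - 3) is a factor; dividing leaves 3q^2 - 4q - 4.
The remaining quadratic factors as (3q + 2)(q - 2).

(2q - 3)(3q + 2)(4q - 3)(q - 2)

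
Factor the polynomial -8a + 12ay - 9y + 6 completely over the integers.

(3y - 2)(4a - 3)

Group as (12ay - 8a) + (-9y + 6) = 4a(3y - 2) - 3(3y - 2).
Both groups share the factor (3y - 2).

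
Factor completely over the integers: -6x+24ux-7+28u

Group as (24ux+28u) + (-6x-7) = 4u(6x+7) - (6x+7).
Both groups share the factor (6x+7).

(4u-1)(6x+7)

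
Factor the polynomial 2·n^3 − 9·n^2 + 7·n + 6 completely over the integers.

Testing divisors of the constant over divisors of the leading coefficient, n = 2 is a root, giving the factor (n − 2) and quotient 2·n^2 − 5·n − 3.
The remaining quadratic factors as (n − 3)(2·n + 1).

(2·n + 1)·(n − 2)·(n − 3)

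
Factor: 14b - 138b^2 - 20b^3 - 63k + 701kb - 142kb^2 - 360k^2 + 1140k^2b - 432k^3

Group: 4k(-108k^2 + 15kb - 63k + 2b^2 + 14b) + (-10b + 1)(-108k^2 + 15kb - 63k + 2b^2 + 14b); both groups contain (-108k^2 + 15kb - 63k + 2b^2 + 14b), so (4k - 10b + 1) is a factor with cofactor -108k^2 + 15kb - 63k + 2b^2 + 14b.
The cofactor groups again: -108k^2 + 15kb - 63k + 2b^2 + 14b = -9k(12k + b + 7) + 2b(12k + b + 7); both groups contain (12k + b + 7), giving -(9k - 2b)(12k + b + 7).

-(4k - 10b + 1)(9k - 2b)(12k + b + 7)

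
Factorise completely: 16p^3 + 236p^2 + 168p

4p(4p + 3)(p + 14)

Pull out the common factor 4p, then factor the remaining trinomial.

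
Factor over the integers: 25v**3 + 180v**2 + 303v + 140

(5v + 4)(5v + 7)(v + 5)

By the rational root theorem, v = -7/5 is a root, giving the factor (5v + 7) and quotient 5v**2 + 29v + 20.
The remaining quadratic factors as (5v + 4)(v + 5).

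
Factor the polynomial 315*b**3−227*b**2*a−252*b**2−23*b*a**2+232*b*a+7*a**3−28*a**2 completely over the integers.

Group: 9*b*(35*b**2+2*b*a−28*b−a**2+4*a) − 7*a*(35*b**2+2*b*a−28*b−a**2+4*a); both groups contain (35*b**2+2*b*a−28*b−a**2+4*a), so (9*b−7*a) is a factor with cofactor 35*b**2+2*b*a−28*b−a**2+4*a.
The cofactor groups again: 35*b**2+2*b*a−28*b−a**2+4*a = 7*b*(5*b+a−4) − a*(5*b+a−4); both groups contain (5*b+a−4), giving (7*b−a)*(5*b+a−4).

(9*b−7*a)*(7*b−a)*(5*b+a−4)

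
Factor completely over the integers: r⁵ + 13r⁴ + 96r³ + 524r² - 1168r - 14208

By the rational root theorem, r = -8 is a root, so (r + 8) divides it; the quotient is r⁴ + 5r³ + 56r² + 76r - 1776.
Next, r = 4 is a root, so (r - 4) divides it; the quotient is r³ + 9r² + 92r + 444.
Next, r = -6 is a root, so (r + 6) is a factor; dividing leaves r² + 3r + 74.
The quadratic r² + 3r + 74 has discriminant -287 < 0 and is irreducible over ℤ.

(r + 6)(r + 8)(r - 4)(r² + 3r + 74)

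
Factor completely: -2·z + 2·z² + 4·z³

2·z·(2·z - 1)·(z + 1)

Pull out the common factor 2·z, then factor the remaining trinomial.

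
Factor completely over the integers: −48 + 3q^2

3(q + 4)(q − 4)

Pull out the common factor 3; q^2 − 16 is a difference of squares.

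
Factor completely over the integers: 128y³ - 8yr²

Pull out the common factor 8y; 16y² - r² is a difference of squares.

8y(4y - r)(4y + r)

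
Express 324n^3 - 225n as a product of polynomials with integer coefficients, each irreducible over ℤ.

Every term has a factor of 9n. Then 36n^2 - 25 = (6n)² − (5)².

9n(6n + 5)(6n - 5)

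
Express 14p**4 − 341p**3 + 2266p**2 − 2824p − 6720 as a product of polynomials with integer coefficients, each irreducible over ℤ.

(2p − 15)(7p + 8)(p − 14)(p − 4)

Testing divisors of the constant over divisors of the leading coefficient, p = 15/2 is a root, so (2p − 15) is a factor; dividing leaves 7p**3 − 118p**2 + 248p + 448.
Continuing, p = −8/7 is a root, so (7p + 8) is a factor; dividing leaves p**2 − 18p + 56.
The remaining quadratic factors as (p − 14)(p − 4).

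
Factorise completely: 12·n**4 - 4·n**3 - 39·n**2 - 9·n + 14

(2·n - 1)·(6·n + 7)·(n + 1)·(n - 2)

Trying the rational-root candidates, n = -7/6 is a root, giving the factor (6·n + 7) and quotient 2·n**3 - 3·n**2 - 3·n + 2.
Continuing, n = 2 is a root, so (n - 2) divides it; the quotient is 2·n**2 + n - 1.
The remaining quadratic factors as (n + 1)(2·n - 1).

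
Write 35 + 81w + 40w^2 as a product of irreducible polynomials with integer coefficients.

(5w + 7)(8w + 5)

Need a pair with product 40·35 = 1400 and sum 81: that's 56 and 25.
Split the middle term: 40w^2 + 56w + 25w + 35 = 8w(5w + 7) + 5(5w + 7).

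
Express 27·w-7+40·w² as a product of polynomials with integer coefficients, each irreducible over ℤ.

Need a pair with product 40·(-7) = -280 and sum 27: that's -8 and 35.
Split the middle term: 40·w²-8·w + 35·w-7 = 8·w·(5·w-1) + 7·(5·w-1).

(5·w-1)·(8·w+7)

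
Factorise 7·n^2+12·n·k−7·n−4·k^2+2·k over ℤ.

Group: 7·n·(n+2·k−1) − 2·k·(n+2·k−1); both groups contain (n+2·k−1).

(7·n−2·k)·(n+2·k−1)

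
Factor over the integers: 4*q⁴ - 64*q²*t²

4*q²*(q + 4*t)*(q - 4*t)

Pull out the common factor 4*q²; q² - 16*t² is a difference of squares.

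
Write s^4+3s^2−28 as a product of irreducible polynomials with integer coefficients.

(s+2)(s−2)(s^2+7)

Substitute u = s^2 to get a quadratic in u, then factor.
s^2+7 is irreducible over ℤ (always positive, so no real roots).
s^2−4 is a difference of squares.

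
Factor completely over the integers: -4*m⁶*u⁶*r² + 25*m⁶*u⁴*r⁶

Factor out m⁶*u⁴*r² first: what remains is -4*u² + 25*r⁴.
Recognize a difference of squares with the parts 5*r² and 2*u.

-m⁶*r²*u⁴*(2*u - 5*r²)*(2*u + 5*r²)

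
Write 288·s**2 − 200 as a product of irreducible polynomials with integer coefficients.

8·(6·s + 5)·(6·s − 5)

Pull out the common factor 8; 36·s**2 − 25 is a difference of squares.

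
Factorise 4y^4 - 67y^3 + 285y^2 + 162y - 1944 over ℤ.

(4y + 9)(y - 4)(y - 6)(y - 9)

Testing divisors of the constant over divisors of the leading coefficient, y = -9/4 is a root, giving the factor (4y + 9) and quotient y^3 - 19y^2 + 114y - 216.
Then y = 4 is a root, giving the factor (y - 4) and quotient y^2 - 15y + 54.
The remaining quadratic factors as (y - 9)(y - 6).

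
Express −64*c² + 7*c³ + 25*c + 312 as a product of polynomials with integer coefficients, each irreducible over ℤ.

(7*c + 13)*(c − 3)*(c − 8)

Testing divisors of the constant over divisors of the leading coefficient, c = −13/7 is a root, giving the factor (7*c + 13) and quotient c² − 11*c + 24.
The remaining quadratic factors as (c − 3)(c − 8).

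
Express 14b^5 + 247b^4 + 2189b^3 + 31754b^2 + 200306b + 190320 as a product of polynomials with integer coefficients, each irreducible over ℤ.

Testing divisors of the constant over divisors of the leading coefficient, b = -8/7 is a root, so (7b + 8) is a factor; dividing leaves 2b^4 + 33b^3 + 275b^2 + 4222b + 23790.
Then b = -13 is a root, so (b + 13) is a factor; dividing leaves 2b^3 + 7b^2 + 184b + 1830.
Next, b = -15/2 is a root, so (2b + 15) divides it; the quotient is b^2 - 4b + 122.
The quadratic b^2 - 4b + 122 has discriminant -472 < 0 and is irreducible over ℤ.

(2b + 15)(7b + 8)(b + 13)(b^2 - 4b + 122)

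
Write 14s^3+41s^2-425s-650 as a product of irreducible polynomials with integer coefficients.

(2s+13)(7s+10)(s-5)

Testing divisors of the constant over divisors of the leading coefficient, s = -13/2 is a root, so (2s+13) is a factor; dividing leaves 7s^2-25s-50.
The remaining quadratic factors as (s-5)(7s+10).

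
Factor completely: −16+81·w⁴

(3·w+2)·(3·w−2)·(9·w²+4)

Write as (9·w²)² − (4)², then factor 9·w²−4 once more.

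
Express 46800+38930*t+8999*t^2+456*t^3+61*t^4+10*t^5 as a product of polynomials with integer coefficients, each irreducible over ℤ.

(2*t+5)*(5*t+13)*(t+8)*(t^2-7*t+90)

Testing divisors of the constant over divisors of the leading coefficient, t = -5/2 is a root, so (2*t+5) is a factor; dividing leaves 5*t^4+18*t^3+183*t^2+4042*t+9360.
Next, t = -8 is a root, giving the factor (t+8) and quotient 5*t^3-22*t^2+359*t+1170.
Next, t = -13/5 is a root, so (5*t+13) divides it; the quotient is t^2-7*t+90.
The quadratic t^2-7*t+90 has discriminant -311 < 0 and is irreducible over ℤ.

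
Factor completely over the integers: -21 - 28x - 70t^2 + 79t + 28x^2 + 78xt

Group: 2x(14x - 10t + 7) + (7t - 3)(14x - 10t + 7); both groups contain (14x - 10t + 7).

(14x - 10t + 7)(2x + 7t - 3)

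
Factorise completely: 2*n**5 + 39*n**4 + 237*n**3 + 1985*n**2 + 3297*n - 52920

Trying the rational-root candidates, n = -7 is a root, so (n + 7) divides it; the quotient is 2*n**4 + 25*n**3 + 62*n**2 + 1551*n - 7560.
Then n = -15 is a root, giving the factor (n + 15) and quotient 2*n**3 - 5*n**2 + 137*n - 504.
Then n = 7/2 is a root, giving the factor (2*n - 7) and quotient n**2 + n + 72.
The quadratic n**2 + n + 72 has discriminant -287 < 0 and is irreducible over ℤ.

(2*n - 7)*(n + 15)*(n + 7)*(n**2 + n + 72)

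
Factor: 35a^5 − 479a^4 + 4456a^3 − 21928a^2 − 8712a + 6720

(5a − 2)(7a + 5)(a − 8)(a^2 − 6a + 84)

By the rational root theorem, a = −5/7 is a root, so (7a + 5) divides it; the quotient is 5a^4 − 72a^3 + 688a^2 − 3624a + 1344.
Then a = 2/5 is a root, so (5a − 2) divides it; the quotient is a^3 − 14a^2 + 132a − 672.
Then a = 8 is a root, so (a − 8) divides it; the quotient is a^2 − 6a + 84.
The quadratic a^2 − 6a + 84 has discriminant −300 < 0 and is irreducible over ℤ.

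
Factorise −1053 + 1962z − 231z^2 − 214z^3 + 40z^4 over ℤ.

(2z − 9)(4z − 13)(5z − 3)(z + 3)

Among the possible rational roots, z = 3/5 is a root, so (5z − 3) divides it; the quotient is 8z^3 − 38z^2 − 69z + 351.
Continuing, z = 13/4 is a root, so (4z − 13) divides it; the quotient is 2z^2 − 3z − 27.
The remaining quadratic factors as (2z − 9)(z + 3).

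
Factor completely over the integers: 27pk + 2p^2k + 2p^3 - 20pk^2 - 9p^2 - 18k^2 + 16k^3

(p - 2k)(p - k)(2p + 8k - 9)

Group: p(2p^2 + 6pk - 9p - 8k^2 + 9k) - 2k(2p^2 + 6pk - 9p - 8k^2 + 9k); both groups contain (2p^2 + 6pk - 9p - 8k^2 + 9k), so (p - 2k) is a factor with cofactor 2p^2 + 6pk - 9p - 8k^2 + 9k.
The cofactor groups again: 2p^2 + 6pk - 9p - 8k^2 + 9k = p(2p + 8k - 9) - k(2p + 8k - 9); both groups contain (2p + 8k - 9), giving (p - k)(2p + 8k - 9).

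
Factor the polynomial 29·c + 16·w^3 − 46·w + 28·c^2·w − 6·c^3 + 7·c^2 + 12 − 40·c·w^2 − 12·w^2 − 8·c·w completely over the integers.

−(2·c − 4·w + 1)·(3·c − 2·w + 4)·(c − 2·w − 3)

Group: 2·c·(−3·c^2 + 8·c·w + 5·c − 4·w^2 + 2·w + 12) + (−4·w + 1)·(−3·c^2 + 8·c·w + 5·c − 4·w^2 + 2·w + 12); both groups contain (−3·c^2 + 8·c·w + 5·c − 4·w^2 + 2·w + 12), so (2·c − 4·w + 1) is a factor with cofactor −3·c^2 + 8·c·w + 5·c − 4·w^2 + 2·w + 12.
The cofactor groups again: −3·c^2 + 8·c·w + 5·c − 4·w^2 + 2·w + 12 = −c·(3·c − 2·w + 4) + (2·w + 3)·(3·c − 2·w + 4); both groups contain (3·c − 2·w + 4), giving −(c − 2·w − 3)·(3·c − 2·w + 4).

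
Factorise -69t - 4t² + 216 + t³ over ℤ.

Testing divisors of the constant over divisors of the leading coefficient, t = -8 is a root, so (t + 8) divides it; the quotient is t² - 12t + 27.
The remaining quadratic factors as (t - 9)(t - 3).

(t + 8)(t - 3)(t - 9)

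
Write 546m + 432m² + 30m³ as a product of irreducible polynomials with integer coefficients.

Pull out the common factor 6m, then factor the remaining trinomial.

6m(5m + 7)(m + 13)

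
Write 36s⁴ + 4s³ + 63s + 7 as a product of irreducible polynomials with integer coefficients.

Group as (36s⁴ + 63s) + (4s³ + 7) = 9s(4s³ + 7) + (4s³ + 7).
Both groups share the factor (4s³ + 7).

(9s + 1)(4s³ + 7)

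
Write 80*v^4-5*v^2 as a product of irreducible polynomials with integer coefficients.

Every term has a factor of 5*v^2. Then 16*v^2-1 = (4*v)² − (1)².

5*v^2*(4*v+1)*(4*v-1)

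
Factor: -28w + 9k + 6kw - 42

(2w + 3)(3k - 14)

Group as (6kw + 9k) + (-28w - 42) = 3k(2w + 3) - 14(2w + 3).
Both groups share the factor (2w + 3).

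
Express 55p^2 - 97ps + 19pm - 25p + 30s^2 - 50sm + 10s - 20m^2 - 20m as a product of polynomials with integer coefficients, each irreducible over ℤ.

(11p - 15s - 5m - 5)(5p - 2s + 4m)

Group: 5p(11p - 15s - 5m - 5) + (-2s + 4m)(11p - 15s - 5m - 5); both groups contain (11p - 15s - 5m - 5).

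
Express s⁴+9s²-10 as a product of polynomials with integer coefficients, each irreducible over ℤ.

Substitute u = s² to get a quadratic in u, then factor.
s²-1 is a difference of squares.
s²+10 is irreducible over ℤ (always positive, so no real roots).

(s+1)(s-1)(s²+10)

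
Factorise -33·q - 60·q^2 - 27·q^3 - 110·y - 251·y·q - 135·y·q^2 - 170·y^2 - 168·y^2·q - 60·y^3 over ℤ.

-(10·y + 3·q)·(6·y + 9·q + 11)·(y + q + 1)

Group: 10·y·(-6·y^2 - 15·y·q - 17·y - 9·q^2 - 20·q - 11) + 3·q·(-6·y^2 - 15·y·q - 17·y - 9·q^2 - 20·q - 11); both groups contain (-6·y^2 - 15·y·q - 17·y - 9·q^2 - 20·q - 11), so (10·y + 3·q) is a factor with cofactor -6·y^2 - 15·y·q - 17·y - 9·q^2 - 20·q - 11.
The cofactor groups again: -6·y^2 - 15·y·q - 17·y - 9·q^2 - 20·q - 11 = -6·y·(y + q + 1) + (-9·q - 11)·(y + q + 1); both groups contain (y + q + 1), giving -(6·y + 9·q + 11)·(y + q + 1).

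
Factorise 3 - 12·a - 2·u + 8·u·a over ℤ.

(2·u - 3)·(4·a - 1)

Group as (8·u·a - 2·u) + (-12·a + 3) = 2·u·(4·a - 1) - 3·(4·a - 1).
Both groups share the factor (4·a - 1).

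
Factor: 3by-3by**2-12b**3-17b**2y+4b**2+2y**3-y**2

-(3b+2y-1)(4b-y)(b+y)

Group: 4b(-3b**2-5by+b-2y**2+y) - y(-3b**2-5by+b-2y**2+y); both groups contain (-3b**2-5by+b-2y**2+y), so (4b-y) is a factor with cofactor -3b**2-5by+b-2y**2+y.
The cofactor groups again: -3b**2-5by+b-2y**2+y = -3b(b+y) + (-2y+1)(b+y); both groups contain (b+y), giving -(3b+2y-1)(b+y).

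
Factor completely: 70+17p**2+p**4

(p**2+10)(p**2+7)

Substitute u = p**2 to get a quadratic in u, then factor.
p**2+7 is irreducible over ℤ (always positive, so no real roots).
p**2+10 is irreducible over ℤ (always positive, so no real roots).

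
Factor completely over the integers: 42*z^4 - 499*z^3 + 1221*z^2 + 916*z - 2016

(6*z - 7)*(7*z + 9)*(z - 4)*(z - 8)

Trying the rational-root candidates, z = 8 is a root, so (z - 8) divides it; the quotient is 42*z^3 - 163*z^2 - 83*z + 252.
Then z = 7/6 is a root, so (6*z - 7) is a factor; dividing leaves 7*z^2 - 19*z - 36.
The remaining quadratic factors as (z - 4)(7*z + 9).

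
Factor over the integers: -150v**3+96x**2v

6v(4x-5v)(4x+5v)

Every term has a factor of 6v. Then 16x**2-25v**2 = (4x)² − (5v)².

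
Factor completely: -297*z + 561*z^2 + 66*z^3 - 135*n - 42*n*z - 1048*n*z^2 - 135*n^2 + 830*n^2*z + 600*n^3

(15*n - z - 9)*(5*n + 11*z)*(8*n - 6*z + 3)

Group: 15*n*(40*n^2 + 58*n*z + 15*n - 66*z^2 + 33*z) + (-z - 9)*(40*n^2 + 58*n*z + 15*n - 66*z^2 + 33*z); both groups contain (40*n^2 + 58*n*z + 15*n - 66*z^2 + 33*z), so (15*n - z - 9) is a factor with cofactor 40*n^2 + 58*n*z + 15*n - 66*z^2 + 33*z.
The cofactor groups again: 40*n^2 + 58*n*z + 15*n - 66*z^2 + 33*z = 8*n*(5*n + 11*z) + (-6*z + 3)*(5*n + 11*z); both groups contain (5*n + 11*z), giving (8*n - 6*z + 3)*(5*n + 11*z).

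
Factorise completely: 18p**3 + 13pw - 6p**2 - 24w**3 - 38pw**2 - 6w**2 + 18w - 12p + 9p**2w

Group: 3p(6p**2 - pw - 6p - 12w**2 + 9w) + (2w + 2)(6p**2 - pw - 6p - 12w**2 + 9w); both groups contain (6p**2 - pw - 6p - 12w**2 + 9w), so (3p + 2w + 2) is a factor with cofactor 6p**2 - pw - 6p - 12w**2 + 9w.
The cofactor groups again: 6p**2 - pw - 6p - 12w**2 + 9w = 3p(2p - 3w) + (4w - 3)(2p - 3w); both groups contain (2p - 3w), giving (3p + 4w - 3)(2p - 3w).

(2p - 3w)(3p + 2w + 2)(3p + 4w - 3)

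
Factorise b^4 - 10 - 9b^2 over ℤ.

Substitute u = b^2 to get a quadratic in u, then factor.
b^2 - 10 is irreducible over ℤ (10 is not a perfect square).
b^2 + 1 is irreducible over ℤ (sum of squares).

(b^2 + 1)(b^2 - 10)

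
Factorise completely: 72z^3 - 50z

2z(6z + 5)(6z - 5)

Every term has a factor of 2z. Then 36z^2 - 25 = (6z)² − (5)².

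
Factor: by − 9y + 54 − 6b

(b − 9)(y − 6)

Group as (by − 6b) + (−9y + 54) = b(y − 6) − 9(y − 6).
Both groups share the factor (y − 6).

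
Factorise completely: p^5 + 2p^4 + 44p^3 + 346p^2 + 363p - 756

(p + 3)(p + 4)(p - 1)(p^2 - 4p + 63)

Trying the rational-root candidates, p = -3 is a root, so (p + 3) divides it; the quotient is p^4 - p^3 + 47p^2 + 205p - 252.
Next, p = 1 is a root, so (p - 1) divides it; the quotient is p^3 + 47p + 252.
Then p = -4 is a root, giving the factor (p + 4) and quotient p^2 - 4p + 63.
The quadratic p^2 - 4p + 63 has discriminant -236 < 0 and is irreducible over ℤ.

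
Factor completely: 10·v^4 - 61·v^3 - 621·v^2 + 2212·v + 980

(2·v - 7)·(5·v + 2)·(v + 7)·(v - 10)

Testing divisors of the constant over divisors of the leading coefficient, v = -2/5 is a root, so (5·v + 2) is a factor; dividing leaves 2·v^3 - 13·v^2 - 119·v + 490.
Continuing, v = 7/2 is a root, so (2·v - 7) divides it; the quotient is v^2 - 3·v - 70.
The remaining quadratic factors as (v - 10)(v + 7).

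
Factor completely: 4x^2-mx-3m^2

Group: -m(3m+4x) + x(3m+4x); both groups contain (3m+4x).

-(3m+4x)(m-x)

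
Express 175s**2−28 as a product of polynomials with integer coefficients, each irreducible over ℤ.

Factor out 7, leaving 25s**2−4, which is a difference of two squares.

7(5s+2)(5s−2)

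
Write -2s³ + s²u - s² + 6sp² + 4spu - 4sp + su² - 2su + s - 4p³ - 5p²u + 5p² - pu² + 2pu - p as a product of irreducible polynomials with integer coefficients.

Group: s(-2s² - 2sp - su + s + 4p² + pu - p) + (-p - u + 1)(-2s² - 2sp - su + s + 4p² + pu - p); both groups contain (-2s² - 2sp - su + s + 4p² + pu - p), so (s - p - u + 1) is a factor with cofactor -2s² - 2sp - su + s + 4p² + pu - p.
The cofactor groups again: -2s² - 2sp - su + s + 4p² + pu - p = -s(2s + 4p + u - 1) + p(2s + 4p + u - 1); both groups contain (2s + 4p + u - 1), giving -(s - p)(2s + 4p + u - 1).

-(s - p)(s - p - u + 1)(2s + 4p + u - 1)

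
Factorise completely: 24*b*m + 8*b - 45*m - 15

(3*m + 1)*(8*b - 15)

Group as (24*b*m + 8*b) + (-45*m - 15) = 8*b*(3*m + 1) - 15*(3*m + 1).
Both groups share the factor (3*m + 1).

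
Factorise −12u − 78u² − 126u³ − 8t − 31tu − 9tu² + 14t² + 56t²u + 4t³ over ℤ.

Group: 2t(2t² + 25tu + 7t − 42u² − 26u − 4) + 3u(2t² + 25tu + 7t − 42u² − 26u − 4); both groups contain (2t² + 25tu + 7t − 42u² − 26u − 4), so (2t + 3u) is a factor with cofactor 2t² + 25tu + 7t − 42u² − 26u − 4.
The cofactor groups again: 2t² + 25tu + 7t − 42u² − 26u − 4 = 2t(t + 14u + 4) + (−3u − 1)(t + 14u + 4); both groups contain (t + 14u + 4), giving (2t − 3u − 1)(t + 14u + 4).

(2t + 3u)(2t − 3u − 1)(t + 14u + 4)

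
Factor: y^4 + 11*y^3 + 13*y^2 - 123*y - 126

Testing divisors of the constant over divisors of the leading coefficient, y = 3 is a root, giving the factor (y - 3) and quotient y^3 + 14*y^2 + 55*y + 42.
Continuing, y = -7 is a root, so (y + 7) divides it; the quotient is y^2 + 7*y + 6.
The remaining quadratic factors as (y + 1)(y + 6).

(y + 1)*(y + 6)*(y + 7)*(y - 3)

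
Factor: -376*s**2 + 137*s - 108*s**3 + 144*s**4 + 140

Trying the rational-root candidates, s = -4/3 is a root, so (3*s + 4) is a factor; dividing leaves 48*s**3 - 100*s**2 + 8*s + 35.
Next, s = 5/6 is a root, giving the factor (6*s - 5) and quotient 8*s**2 - 10*s - 7.
The remaining quadratic factors as (2*s + 1)(4*s - 7).

(2*s + 1)*(3*s + 4)*(4*s - 7)*(6*s - 5)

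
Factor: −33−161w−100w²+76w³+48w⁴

By the rational root theorem, w = 3/2 is a root, so (2w−3) divides it; the quotient is 24w³+74w²+61w+11.
Continuing, w = −1/4 is a root, so (4w+1) divides it; the quotient is 6w²+17w+11.
The remaining quadratic factors as (6w+11)(w+1).

(2w−3)(4w+1)(6w+11)(w+1)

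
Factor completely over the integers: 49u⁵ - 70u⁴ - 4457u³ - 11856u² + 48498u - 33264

By the rational root theorem, u = 11 is a root, giving the factor (u - 11) and quotient 49u⁴ + 469u³ + 702u² - 4134u + 3024.
Continuing, u = 8/7 is a root, giving the factor (7u - 8) and quotient 7u³ + 75u² + 186u - 378.
Next, u = 9/7 is a root, so (7u - 9) is a factor; dividing leaves u² + 12u + 42.
The quadratic u² + 12u + 42 has discriminant -24 < 0 and is irreducible over ℤ.

(7u - 8)(7u - 9)(u - 11)(u² + 12u + 42)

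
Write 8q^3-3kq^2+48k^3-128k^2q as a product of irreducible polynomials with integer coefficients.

(3k-8q)(4k+q)(4k-q)

Group: 4k(12k^2-29kq-8q^2) - q(12k^2-29kq-8q^2); both groups contain (12k^2-29kq-8q^2), so (4k-q) is a factor with cofactor 12k^2-29kq-8q^2.
The cofactor groups again: 12k^2-29kq-8q^2 = 3k(4k+q) - 8q(4k+q); both groups contain (4k+q), giving (3k-8q)(4k+q).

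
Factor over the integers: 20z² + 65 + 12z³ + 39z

Group as (12z³ + 39z) + (20z² + 65) = 3z(4z² + 13) + 5(4z² + 13).
Both groups share the factor (4z² + 13).

(3z + 5)(4z² + 13)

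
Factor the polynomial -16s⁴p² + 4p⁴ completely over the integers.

-4p²(2s² - p)(2s² + p)

Every term has a factor of 4p²; factoring it out leaves -4s⁴ + p².
Recognize a difference of squares with the parts p and 2s².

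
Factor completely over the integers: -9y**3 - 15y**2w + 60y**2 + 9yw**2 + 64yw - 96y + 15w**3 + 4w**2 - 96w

-(3y - 3w - 8)(3y + 5w - 12)(y + w)

Group: 3y(-3y**2 - 8yw + 12y - 5w**2 + 12w) + (-3w - 8)(-3y**2 - 8yw + 12y - 5w**2 + 12w); both groups contain (-3y**2 - 8yw + 12y - 5w**2 + 12w), so (3y - 3w - 8) is a factor with cofactor -3y**2 - 8yw + 12y - 5w**2 + 12w.
The cofactor groups again: -3y**2 - 8yw + 12y - 5w**2 + 12w = -3y(y + w) + (-5w + 12)(y + w); both groups contain (y + w), giving -(3y + 5w - 12)(y + w).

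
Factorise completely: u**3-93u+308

(u+11)(u-4)(u-7)

By the rational root theorem, u = 7 is a root, so (u-7) is a factor; dividing leaves u**2+7u-44.
The remaining quadratic factors as (u-4)(u+11).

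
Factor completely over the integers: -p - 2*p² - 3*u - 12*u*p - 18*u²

-(6*u + 2*p + 1)*(3*u + p)

Group: -3*u*(6*u + 2*p + 1) - p*(6*u + 2*p + 1); both groups contain (6*u + 2*p + 1).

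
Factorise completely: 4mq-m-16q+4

Group as (4mq-m) + (-16q+4) = m(4q-1) - 4(4q-1).
Both groups share the factor (4q-1).

(4q-1)(m-4)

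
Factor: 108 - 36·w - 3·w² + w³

Among the possible rational roots, w = -6 is a root, so (w + 6) divides it; the quotient is w² - 9·w + 18.
The remaining quadratic factors as (w - 6)(w - 3).

(w + 6)·(w - 3)·(w - 6)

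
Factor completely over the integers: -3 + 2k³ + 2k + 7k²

Trying the rational-root candidates, k = -1 is a root, so (k + 1) divides it; the quotient is 2k² + 5k - 3.
The remaining quadratic factors as (2k - 1)(k + 3).

(2k - 1)(k + 1)(k + 3)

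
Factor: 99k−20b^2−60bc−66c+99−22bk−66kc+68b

Group: −2b(10b+11k+11) + (−6c+9)(10b+11k+11); both groups contain (10b+11k+11).

−(10b+11k+11)(2b+6c−9)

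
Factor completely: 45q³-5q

Pull out the common factor 5q; 9q²-1 is a difference of squares.

5q(3q+1)(3q-1)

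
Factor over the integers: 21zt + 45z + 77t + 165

(3z + 11)(7t + 15)

Group as (21zt + 45z) + (77t + 165) = 3z(7t + 15) + 11(7t + 15).
Both groups share the factor (7t + 15).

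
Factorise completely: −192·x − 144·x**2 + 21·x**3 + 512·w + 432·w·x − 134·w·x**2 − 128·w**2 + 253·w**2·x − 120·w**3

Group: 3·w·(−40·w**2 + 71·w·x + 64·w − 21·x**2 − 24·x) + (−x + 8)·(−40·w**2 + 71·w·x + 64·w − 21·x**2 − 24·x); both groups contain (−40·w**2 + 71·w·x + 64·w − 21·x**2 − 24·x), so (3·w − x + 8) is a factor with cofactor −40·w**2 + 71·w·x + 64·w − 21·x**2 − 24·x.
The cofactor groups again: −40·w**2 + 71·w·x + 64·w − 21·x**2 − 24·x = −5·w·(8·w − 3·x) + (7·x + 8)·(8·w − 3·x); both groups contain (8·w − 3·x), giving −(5·w − 7·x − 8)·(8·w − 3·x).

−(3·w − x + 8)·(5·w − 7·x − 8)·(8·w − 3·x)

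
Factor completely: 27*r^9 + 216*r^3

Pull out the common factor 27*r^3, leaving r^6 + 8.
Recognize a sum of cubes with the parts r^2 and 2.

27*r^3*(r^2 + 2)*(r^4 - 2*r^2 + 4)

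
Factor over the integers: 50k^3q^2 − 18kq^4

Pull out the common factor 2kq^2; 25k^2 − 9q^2 is a difference of squares.

2kq^2(5k + 3q)(5k − 3q)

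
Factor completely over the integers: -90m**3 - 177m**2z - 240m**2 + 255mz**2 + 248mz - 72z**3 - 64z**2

-(15m - 8z)(2m - z)(3m + 9z + 8)

Group: 15m(-6m**2 - 15mz - 16m + 9z**2 + 8z) - 8z(-6m**2 - 15mz - 16m + 9z**2 + 8z); both groups contain (-6m**2 - 15mz - 16m + 9z**2 + 8z), so (15m - 8z) is a factor with cofactor -6m**2 - 15mz - 16m + 9z**2 + 8z.
The cofactor groups again: -6m**2 - 15mz - 16m + 9z**2 + 8z = -3m(2m - z) + (-9z - 8)(2m - z); both groups contain (2m - z), giving -(3m + 9z + 8)(2m - z).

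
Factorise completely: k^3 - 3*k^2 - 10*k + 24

(k + 3)*(k - 2)*(k - 4)

Testing divisors of the constant over divisors of the leading coefficient, k = -3 is a root, giving the factor (k + 3) and quotient k^2 - 6*k + 8.
The remaining quadratic factors as (k - 4)(k - 2).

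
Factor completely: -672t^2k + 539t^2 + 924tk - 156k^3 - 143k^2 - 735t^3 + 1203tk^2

-(15t - 12k - 11)(7t - k)(7t + 13k)

Group: 7t(-105t^2 - 111tk + 77t + 156k^2 + 143k) - k(-105t^2 - 111tk + 77t + 156k^2 + 143k); both groups contain (-105t^2 - 111tk + 77t + 156k^2 + 143k), so (7t - k) is a factor with cofactor -105t^2 - 111tk + 77t + 156k^2 + 143k.
The cofactor groups again: -105t^2 - 111tk + 77t + 156k^2 + 143k = -7t(15t - 12k - 11) - 13k(15t - 12k - 11); both groups contain (15t - 12k - 11), giving -(7t + 13k)(15t - 12k - 11).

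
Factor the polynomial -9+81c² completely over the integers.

Factor out 9, leaving 9c²-1, which is a difference of two squares.

9(3c+1)(3c-1)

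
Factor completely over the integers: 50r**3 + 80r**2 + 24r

2r(5r + 2)(5r + 6)

Pull out the common factor 2r, then factor the remaining trinomial.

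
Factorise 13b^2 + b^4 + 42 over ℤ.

(b^2 + 6)(b^2 + 7)

Substitute u = b^2 to get a quadratic in u, then factor.
b^2 + 7 is irreducible over ℤ (always positive, so no real roots).
b^2 + 6 is irreducible over ℤ (always positive, so no real roots).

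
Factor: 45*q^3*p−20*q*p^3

5*p*q*(3*q−2*p)*(3*q+2*p)

Factor out 5*q*p, leaving 9*q^2−4*p^2, which is a difference of two squares.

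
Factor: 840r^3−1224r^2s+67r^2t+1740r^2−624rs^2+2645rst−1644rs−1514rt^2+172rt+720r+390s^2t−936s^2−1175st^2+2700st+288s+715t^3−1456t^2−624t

(15r+6s−13t)(7r−13s+11t+4)(8r−5t+12)

Group: 8r(105r^2−153rs+74rt+60r−78s^2+235st+24s−143t^2−52t) + (−5t+12)(105r^2−153rs+74rt+60r−78s^2+235st+24s−143t^2−52t); both groups contain (105r^2−153rs+74rt+60r−78s^2+235st+24s−143t^2−52t), so (8r−5t+12) is a factor with cofactor 105r^2−153rs+74rt+60r−78s^2+235st+24s−143t^2−52t.
The cofactor groups again: 105r^2−153rs+74rt+60r−78s^2+235st+24s−143t^2−52t = 15r(7r−13s+11t+4) + (6s−13t)(7r−13s+11t+4); both groups contain (7r−13s+11t+4), giving (15r+6s−13t)(7r−13s+11t+4).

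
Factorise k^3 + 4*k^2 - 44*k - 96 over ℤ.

Trying the rational-root candidates, k = -2 is a root, so (k + 2) divides it; the quotient is k^2 + 2*k - 48.
The remaining quadratic factors as (k + 8)(k - 6).

(k + 2)*(k + 8)*(k - 6)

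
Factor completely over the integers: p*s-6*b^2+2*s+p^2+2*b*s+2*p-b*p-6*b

Group: -3*b*(2*b+p+2) + (p+s)*(2*b+p+2); both groups contain (2*b+p+2).

-(2*b+p+2)*(3*b-p-s)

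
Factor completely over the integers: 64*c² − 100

Pull out the common factor 4; 16*c² − 25 is a difference of squares.

4*(4*c + 5)*(4*c − 5)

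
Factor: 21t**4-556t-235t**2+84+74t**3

(3t+14)(7t-1)(t+2)(t-3)

Testing divisors of the constant over divisors of the leading coefficient, t = 1/7 is a root, so (7t-1) divides it; the quotient is 3t**3+11t**2-32t-84.
Next, t = 3 is a root, so (t-3) is a factor; dividing leaves 3t**2+20t+28.
The remaining quadratic factors as (3t+14)(t+2).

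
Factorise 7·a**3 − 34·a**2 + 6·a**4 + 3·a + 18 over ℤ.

Among the possible rational roots, a = −2/3 is a root, so (3·a + 2) divides it; the quotient is 2·a**3 + a**2 − 12·a + 9.
Continuing, a = 1 is a root, so (a − 1) divides it; the quotient is 2·a**2 + 3·a − 9.
The remaining quadratic factors as (2·a − 3)(a + 3).

(2·a − 3)·(3·a + 2)·(a + 3)·(a − 1)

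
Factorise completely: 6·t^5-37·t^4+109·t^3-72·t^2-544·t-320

(6·t+5)·(t+1)·(t-4)·(t^2-4·t+16)

By the rational root theorem, t = 4 is a root, so (t-4) divides it; the quotient is 6·t^4-13·t^3+57·t^2+156·t+80.
Then t = -5/6 is a root, giving the factor (6·t+5) and quotient t^3-3·t^2+12·t+16.
Next, t = -1 is a root, giving the factor (t+1) and quotient t^2-4·t+16.
The quadratic t^2-4·t+16 has discriminant -48 < 0 and is irreducible over ℤ.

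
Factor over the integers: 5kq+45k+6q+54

Group as (5kq+45k) + (6q+54) = 5k(q+9) + 6(q+9).
Both groups share the factor (q+9).

(5k+6)(q+9)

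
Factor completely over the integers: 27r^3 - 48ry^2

3r(3r + 4y)(3r - 4y)

Factor out 3r, leaving 9r^2 - 16y^2, which is a difference of two squares.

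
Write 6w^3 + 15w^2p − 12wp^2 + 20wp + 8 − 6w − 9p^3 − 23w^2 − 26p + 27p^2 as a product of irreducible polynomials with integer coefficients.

Group: 3w(2w^2 + 7wp − 9w + 3p^2 − 7p + 4) + (−3p + 2)(2w^2 + 7wp − 9w + 3p^2 − 7p + 4); both groups contain (2w^2 + 7wp − 9w + 3p^2 − 7p + 4), so (3w − 3p + 2) is a factor with cofactor 2w^2 + 7wp − 9w + 3p^2 − 7p + 4.
The cofactor groups again: 2w^2 + 7wp − 9w + 3p^2 − 7p + 4 = w(2w + p − 1) + (3p − 4)(2w + p − 1); both groups contain (2w + p − 1), giving (w + 3p − 4)(2w + p − 1).

(3w − 3p + 2)(w + 3p − 4)(2w + p − 1)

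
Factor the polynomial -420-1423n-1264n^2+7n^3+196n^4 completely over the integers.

Trying the rational-root candidates, n = 3 is a root, so (n-3) is a factor; dividing leaves 196n^3+595n^2+521n+140.
Next, n = -5/7 is a root, so (7n+5) is a factor; dividing leaves 28n^2+65n+28.
The remaining quadratic factors as (4n+7)(7n+4).

(4n+7)(7n+4)(7n+5)(n-3)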